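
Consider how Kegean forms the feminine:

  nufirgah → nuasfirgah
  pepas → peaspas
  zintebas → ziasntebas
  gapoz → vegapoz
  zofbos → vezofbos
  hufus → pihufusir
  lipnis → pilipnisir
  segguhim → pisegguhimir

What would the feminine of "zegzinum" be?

pepas and zofbos both end in -s yet inflect differently (peaspas, vezofbos), so the final letter is not what conditions the rule; the last vowel is.
"zegzinum" has last vowel 'u'. The one such stem in the data (hufus → pihufusir) adds pi- … -ir around the stem, so the same rule applies.
So zegzinum → pizegzinumir.

pizegzinumir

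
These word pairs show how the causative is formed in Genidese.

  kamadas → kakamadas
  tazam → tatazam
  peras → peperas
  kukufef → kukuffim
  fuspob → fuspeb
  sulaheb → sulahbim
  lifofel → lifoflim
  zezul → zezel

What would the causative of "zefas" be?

"zefas" has last vowel 'a'. The stems whose last vowel is 'a' (peras → peperas, tazam → tatazam, kamadas → kakamadas) repeat the first consonant+vowel as a prefix.
So zefas → zezefas.

zezefas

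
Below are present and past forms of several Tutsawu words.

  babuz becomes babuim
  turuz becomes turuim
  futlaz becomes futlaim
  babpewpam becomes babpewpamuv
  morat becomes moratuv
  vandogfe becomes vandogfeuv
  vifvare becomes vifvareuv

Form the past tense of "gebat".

futlaz and babpewpam both have last vowel 'a' yet inflect differently (futlaim, babpewpamuv), so the last vowel is not what conditions the rule; the final letter is.
"gebat" ends in -t. The one such stem in the data (morat → moratuv) adds -uv, so the same rule applies.
So gebat → gebatuv.

gebatuv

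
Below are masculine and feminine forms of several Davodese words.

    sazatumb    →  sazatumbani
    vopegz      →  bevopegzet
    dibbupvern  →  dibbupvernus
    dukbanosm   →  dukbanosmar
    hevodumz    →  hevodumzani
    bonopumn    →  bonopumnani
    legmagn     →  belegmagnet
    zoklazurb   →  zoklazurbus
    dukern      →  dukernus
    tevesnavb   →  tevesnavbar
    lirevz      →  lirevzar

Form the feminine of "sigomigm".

legmagn and dibbupvern both end in -n yet inflect differently (belegmagnet, dibbupvernus), so the final letter is not what conditions the rule; the second-to-last letter is.
"sigomigm" has second-to-last letter 'g'. The stems whose second-to-last letter is 'g' (vopegz → bevopegzet, legmagn → belegmagnet) add be- … -et around the stem.
The other patterns: stems whose second-to-last letter is 'r' add -us; stems whose second-to-last letter is 'm' add -ani; stems whose second-to-last letter is 's' or 'v' add -ar.
So sigomigm → besigomigmet.

besigomigmet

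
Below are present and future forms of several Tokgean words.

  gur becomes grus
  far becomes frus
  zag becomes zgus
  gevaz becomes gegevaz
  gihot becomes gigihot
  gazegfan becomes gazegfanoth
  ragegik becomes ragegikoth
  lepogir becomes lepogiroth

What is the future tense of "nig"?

"nig" has 1 vowel. The stems with 1 vowel (gur → grus, far → frus, zag → zgus) delete the last vowel and add -us.
The other patterns: stems with 2 vowels repeat the first consonant+vowel as a prefix; stems with 3 vowels add -oth.
So nig → ngus.

ngus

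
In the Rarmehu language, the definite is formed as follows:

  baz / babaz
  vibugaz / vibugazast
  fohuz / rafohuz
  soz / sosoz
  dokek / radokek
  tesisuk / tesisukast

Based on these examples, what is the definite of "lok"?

lolok

"lok" has 1 vowel. The stems with 1 vowel (baz → babaz, soz → sosoz) repeat the first consonant+vowel as a prefix.
So lok → lolok.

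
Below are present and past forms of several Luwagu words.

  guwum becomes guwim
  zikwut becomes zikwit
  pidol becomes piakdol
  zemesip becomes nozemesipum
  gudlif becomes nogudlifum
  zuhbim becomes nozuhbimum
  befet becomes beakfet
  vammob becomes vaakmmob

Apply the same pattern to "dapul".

befet and zikwut both end in -t yet inflect differently (beakfet, zikwit), so the final letter is not what conditions the rule; the last vowel is.
"dapul" has last vowel 'u'. The stems whose last vowel is 'u' (zikwut → zikwit, guwum → guwim) change the last vowel to 'i'.
So dapul → dapil.

dapil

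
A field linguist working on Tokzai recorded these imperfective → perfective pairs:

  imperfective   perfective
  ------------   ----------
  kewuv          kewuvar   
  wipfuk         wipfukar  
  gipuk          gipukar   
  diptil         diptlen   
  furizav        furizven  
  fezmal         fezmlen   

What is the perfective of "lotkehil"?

kewuv and furizav both end in -v yet inflect differently (kewuvar, furizven), so the final letter is not what conditions the rule; the last vowel is.
"lotkehil" has last vowel 'i'. The one such stem in the data (diptil → diptlen) deletes the last vowel and adds -en (as do furizav, fezmal), so the same rule applies.
The other pattern: stems whose last vowel is 'u' add -ar.
So lotkehil → lotkehlen.

lotkehlen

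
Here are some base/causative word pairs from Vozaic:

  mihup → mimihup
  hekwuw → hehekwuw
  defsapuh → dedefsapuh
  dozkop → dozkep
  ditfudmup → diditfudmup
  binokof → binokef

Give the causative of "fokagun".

dozkop and ditfudmup both end in -p yet inflect differently (dozkep, diditfudmup), so the final letter is not what conditions the rule; the last vowel is.
"fokagun" has last vowel 'u'. The stems whose last vowel is 'u' (ditfudmup → diditfudmup, hekwuw → hehekwuw, mihup → mimihup) repeat the first consonant+vowel as a prefix.
The other pattern: stems whose last vowel is 'o' change the last vowel to 'e'.
So fokagun → fofokagun.

fofokagun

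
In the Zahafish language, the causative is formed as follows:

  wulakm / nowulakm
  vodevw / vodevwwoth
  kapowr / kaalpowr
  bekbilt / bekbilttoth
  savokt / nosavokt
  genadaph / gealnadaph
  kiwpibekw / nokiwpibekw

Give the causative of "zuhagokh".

savokt and bekbilt both end in -t yet inflect differently (nosavokt, bekbilttoth), so the final letter is not what conditions the rule; the second-to-last letter is.
"zuhagokh" has second-to-last letter 'k'. The stems whose second-to-last letter is 'k' (savokt → nosavokt, wulakm → nowulakm, kiwpibekw → nokiwpibekw) add the prefix no-.
The other patterns: stems whose second-to-last letter is 'l' or 'v' double the final consonant and add -oth; stems whose second-to-last letter is 'p' or 'w' insert -al- after the first vowel.
So zuhagokh → nozuhagokh.

nozuhagokh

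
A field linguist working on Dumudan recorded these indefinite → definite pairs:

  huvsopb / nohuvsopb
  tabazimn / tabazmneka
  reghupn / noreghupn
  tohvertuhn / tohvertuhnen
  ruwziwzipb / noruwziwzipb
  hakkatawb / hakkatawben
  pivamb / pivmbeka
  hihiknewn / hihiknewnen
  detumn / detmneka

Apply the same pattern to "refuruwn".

pivamb and ruwziwzipb both end in -b yet inflect differently (pivmbeka, noruwziwzipb), so the final letter is not what conditions the rule; the second-to-last letter is.
"refuruwn" has second-to-last letter 'w'. The stems whose second-to-last letter is 'w' (hakkatawb → hakkatawben, hihiknewn → hihiknewnen) add -en.
So refuruwn → refuruwnen.

refuruwnen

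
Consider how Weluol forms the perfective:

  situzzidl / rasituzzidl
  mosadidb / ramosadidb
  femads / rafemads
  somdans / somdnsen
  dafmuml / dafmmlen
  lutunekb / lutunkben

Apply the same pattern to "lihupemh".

"lihupemh" has second-to-last letter 'm'. The one such stem in the data (dafmuml → dafmmlen) deletes the last vowel and adds -en (as do lutunekb, somdans), so the same rule applies.
So lihupemh → lihupmhen.

lihupmhen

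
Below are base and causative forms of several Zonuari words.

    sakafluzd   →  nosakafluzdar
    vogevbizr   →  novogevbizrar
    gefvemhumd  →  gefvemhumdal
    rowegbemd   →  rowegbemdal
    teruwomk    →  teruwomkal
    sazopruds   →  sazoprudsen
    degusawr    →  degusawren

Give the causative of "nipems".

nipemsal

sakafluzd and gefvemhumd both end in -d yet inflect differently (nosakafluzdar, gefvemhumdal), so the final letter is not what conditions the rule; the second-to-last letter is.
"nipems" has second-to-last letter 'm'. The stems whose second-to-last letter is 'm' (gefvemhumd → gefvemhumdal, rowegbemd → rowegbemdal, teruwomk → teruwomkal) add -al.
So nipems → nipemsal.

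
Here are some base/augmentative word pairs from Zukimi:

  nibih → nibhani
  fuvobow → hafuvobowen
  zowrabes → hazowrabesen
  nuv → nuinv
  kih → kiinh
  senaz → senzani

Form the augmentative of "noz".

"noz" has 1 vowel. The stems with 1 vowel (kih → kiinh, nuv → nuinv) insert -in- after the first vowel.
So noz → noinz.

noinz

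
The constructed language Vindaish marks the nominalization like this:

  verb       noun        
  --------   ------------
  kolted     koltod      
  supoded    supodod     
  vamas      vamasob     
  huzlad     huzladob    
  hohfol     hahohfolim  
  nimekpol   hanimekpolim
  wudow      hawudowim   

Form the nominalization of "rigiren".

rigiron

kolted and huzlad both end in -d yet inflect differently (koltod, huzladob), so the final letter is not what conditions the rule; the last vowel is.
"rigiren" has last vowel 'e'. The stems whose last vowel is 'e' (kolted → koltod, supoded → supodod) change the last vowel to 'o'.
So rigiren → rigiron.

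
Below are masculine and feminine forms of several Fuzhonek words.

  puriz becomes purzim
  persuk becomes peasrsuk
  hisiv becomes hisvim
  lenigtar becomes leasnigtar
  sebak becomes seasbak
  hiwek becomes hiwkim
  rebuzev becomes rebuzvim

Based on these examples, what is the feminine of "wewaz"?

weaswaz

hiwek and persuk both end in -k yet inflect differently (hiwkim, peasrsuk), so the final letter is not what conditions the rule; the last vowel is.
"wewaz" has last vowel 'a'. The stems whose last vowel is 'a' (sebak → seasbak, lenigtar → leasnigtar) insert -as- after the first vowel.
So wewaz → weaswaz.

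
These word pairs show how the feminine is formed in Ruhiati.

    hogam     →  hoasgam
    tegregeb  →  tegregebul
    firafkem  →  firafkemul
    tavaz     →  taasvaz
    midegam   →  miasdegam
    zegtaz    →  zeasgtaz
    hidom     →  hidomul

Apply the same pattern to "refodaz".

hogam and firafkem both end in -m yet inflect differently (hoasgam, firafkemul), so the final letter is not what conditions the rule; the last vowel is.
"refodaz" has last vowel 'a'. The stems whose last vowel is 'a' (zegtaz → zeasgtaz, tavaz → taasvaz, hogam → hoasgam) insert -as- after the first vowel.
So refodaz → reasfodaz.

reasfodaz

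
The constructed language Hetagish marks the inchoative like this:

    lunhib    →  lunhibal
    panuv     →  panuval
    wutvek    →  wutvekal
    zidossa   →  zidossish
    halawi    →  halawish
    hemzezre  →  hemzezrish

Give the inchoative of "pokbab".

"pokbab" ends in a consonant. The stems ending in a consonant (lunhib → lunhibal, wutvek → wutvekal, panuv → panuval) add -al.
The other pattern: stems ending in a vowel drop the final letter and add -ish.
So pokbab → pokbabal.

pokbabal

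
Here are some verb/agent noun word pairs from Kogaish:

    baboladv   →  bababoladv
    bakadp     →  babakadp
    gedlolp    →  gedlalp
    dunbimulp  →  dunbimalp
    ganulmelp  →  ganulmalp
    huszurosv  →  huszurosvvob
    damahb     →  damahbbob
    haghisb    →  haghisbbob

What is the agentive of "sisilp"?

sisalp

bakadp and gedlolp both end in -p yet inflect differently (babakadp, gedlalp), so the final letter is not what conditions the rule; the second-to-last letter is.
"sisilp" has second-to-last letter 'l'. The stems whose second-to-last letter is 'l' (gedlolp → gedlalp, dunbimulp → dunbimalp, ganulmelp → ganulmalp) change the last vowel to 'a'.
So sisilp → sisalp.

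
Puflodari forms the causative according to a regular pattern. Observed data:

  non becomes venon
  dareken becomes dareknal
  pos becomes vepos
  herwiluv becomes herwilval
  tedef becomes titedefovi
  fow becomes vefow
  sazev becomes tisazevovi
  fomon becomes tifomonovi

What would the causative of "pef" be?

non and fomon both end in -n yet inflect differently (venon, tifomonovi), so the final letter is not what conditions the rule; the number of vowels is.
"pef" has 1 vowel. The stems with 1 vowel (fow → vefow, non → venon, pos → vepos) add the prefix ve-.
The other patterns: stems with 2 vowels add ti- … -ovi around the stem; stems with 3 vowels delete the last vowel and add -al.
So pef → vepef.

vepef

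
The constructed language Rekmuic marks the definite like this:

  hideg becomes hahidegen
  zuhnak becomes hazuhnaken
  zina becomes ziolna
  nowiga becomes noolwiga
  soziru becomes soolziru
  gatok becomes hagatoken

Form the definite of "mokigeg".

zina and zuhnak both have last vowel 'a' yet inflect differently (ziolna, hazuhnaken), so the last vowel is not what conditions the rule; whether the stem ends in a vowel or a consonant is.
"mokigeg" ends in a consonant. The stems ending in a consonant (hideg → hahidegen, gatok → hagatoken, zuhnak → hazuhnaken) add ha- … -en around the stem.
The other pattern: stems ending in a vowel insert -ol- after the first vowel.
So mokigeg → hamokigegen.

hamokigegen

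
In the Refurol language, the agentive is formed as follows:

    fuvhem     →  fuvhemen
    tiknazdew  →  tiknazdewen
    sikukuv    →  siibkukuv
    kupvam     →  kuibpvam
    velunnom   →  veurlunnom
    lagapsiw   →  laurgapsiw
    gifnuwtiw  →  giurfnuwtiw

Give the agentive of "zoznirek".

"zoznirek" has last vowel 'e'. The stems whose last vowel is 'e' (fuvhem → fuvhemen, tiknazdew → tiknazdewen) add -en.
The other patterns: stems whose last vowel is 'a' or 'u' insert -ib- after the first vowel; stems whose last vowel is 'i' or 'o' insert -ur- after the first vowel.
So zoznirek → zoznireken.

zoznireken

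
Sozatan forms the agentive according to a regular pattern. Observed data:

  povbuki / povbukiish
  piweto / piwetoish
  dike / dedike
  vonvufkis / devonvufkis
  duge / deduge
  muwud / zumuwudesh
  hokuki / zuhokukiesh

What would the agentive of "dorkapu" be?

povbuki and hokuki both end in -i yet inflect differently (povbukiish, zuhokukiesh), so the final letter is not what conditions the rule; the first letter is.
"dorkapu" begins with d-. The stems beginning with d- (dike → dedike, duge → deduge) add the prefix de-.
So dorkapu → dedorkapu.

dedorkapu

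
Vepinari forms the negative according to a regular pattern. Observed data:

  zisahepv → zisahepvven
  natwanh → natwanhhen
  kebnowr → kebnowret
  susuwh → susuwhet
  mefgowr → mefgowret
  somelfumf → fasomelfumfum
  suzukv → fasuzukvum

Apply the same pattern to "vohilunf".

"vohilunf" has second-to-last letter 'n'. The one such stem in the data (natwanh → natwanhhen) doubles the final consonant and adds -en (as does zisahepv), so the same rule applies.
So vohilunf → vohilunffen.

vohilunffen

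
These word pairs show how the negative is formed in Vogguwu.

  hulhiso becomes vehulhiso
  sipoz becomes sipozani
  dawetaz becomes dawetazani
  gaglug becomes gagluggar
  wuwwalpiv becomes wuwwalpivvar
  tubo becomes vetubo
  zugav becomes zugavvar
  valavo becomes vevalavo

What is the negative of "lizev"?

sipoz and valavo both have last vowel 'o' yet inflect differently (sipozani, vevalavo), so the last vowel is not what conditions the rule; the final letter is.
"lizev" ends in -v. The stems ending in -v (wuwwalpiv → wuwwalpivvar, zugav → zugavvar) double the final consonant and add -ar.
The other patterns: stems ending in -z add -ani; stems ending in -o add the prefix ve-.
So lizev → lizevvar.

lizevvar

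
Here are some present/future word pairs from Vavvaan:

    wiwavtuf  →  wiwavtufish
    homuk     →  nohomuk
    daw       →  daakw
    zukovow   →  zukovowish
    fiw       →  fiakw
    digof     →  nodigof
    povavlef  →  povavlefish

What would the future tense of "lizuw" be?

fiw and zukovow both end in -w yet inflect differently (fiakw, zukovowish), so the final letter is not what conditions the rule; the number of vowels is.
"lizuw" has 2 vowels. The stems with 2 vowels (digof → nodigof, homuk → nohomuk) add the prefix no-.
The other patterns: stems with 1 vowel insert -ak- after the first vowel; stems with 3 vowels add -ish.
So lizuw → nolizuw.

nolizuw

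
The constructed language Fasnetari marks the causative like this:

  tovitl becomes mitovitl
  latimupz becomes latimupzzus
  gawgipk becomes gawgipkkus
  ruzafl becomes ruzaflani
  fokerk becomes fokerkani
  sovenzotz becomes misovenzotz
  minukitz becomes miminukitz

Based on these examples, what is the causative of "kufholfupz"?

kufholfupzzus

minukitz and latimupz both end in -z yet inflect differently (miminukitz, latimupzzus), so the final letter is not what conditions the rule; the second-to-last letter is.
"kufholfupz" has second-to-last letter 'p'. The stems whose second-to-last letter is 'p' (gawgipk → gawgipkkus, latimupz → latimupzzus) double the final consonant and add -us.
So kufholfupz → kufholfupzzus.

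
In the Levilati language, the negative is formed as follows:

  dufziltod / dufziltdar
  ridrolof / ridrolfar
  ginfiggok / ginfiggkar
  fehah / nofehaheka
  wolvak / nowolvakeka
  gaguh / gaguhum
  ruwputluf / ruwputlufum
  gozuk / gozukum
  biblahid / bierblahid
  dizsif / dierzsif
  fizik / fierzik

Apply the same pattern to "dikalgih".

ginfiggok and wolvak both end in -k yet inflect differently (ginfiggkar, nowolvakeka), so the final letter is not what conditions the rule; the last vowel is.
"dikalgih" has last vowel 'i'. The stems whose last vowel is 'i' (biblahid → bierblahid, dizsif → dierzsif, fizik → fierzik) insert -er- after the first vowel.
The other patterns: stems whose last vowel is 'o' delete the last vowel and add -ar; stems whose last vowel is 'a' add no- … -eka around the stem; stems whose last vowel is 'u' add -um.
So dikalgih → dierkalgih.

dierkalgih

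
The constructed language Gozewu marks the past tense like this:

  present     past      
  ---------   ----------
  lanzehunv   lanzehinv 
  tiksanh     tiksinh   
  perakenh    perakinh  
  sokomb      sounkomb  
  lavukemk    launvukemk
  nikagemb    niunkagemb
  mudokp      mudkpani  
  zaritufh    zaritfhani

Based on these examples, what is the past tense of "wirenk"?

tiksanh and zaritufh both end in -h yet inflect differently (tiksinh, zaritfhani), so the final letter is not what conditions the rule; the second-to-last letter is.
"wirenk" has second-to-last letter 'n'. The stems whose second-to-last letter is 'n' (lanzehunv → lanzehinv, tiksanh → tiksinh, perakenh → perakinh) change the last vowel to 'i'.
The other patterns: stems whose second-to-last letter is 'm' insert -un- after the first vowel; stems whose second-to-last letter is 'f' or 'k' delete the last vowel and add -ani.
So wirenk → wirink.

wirink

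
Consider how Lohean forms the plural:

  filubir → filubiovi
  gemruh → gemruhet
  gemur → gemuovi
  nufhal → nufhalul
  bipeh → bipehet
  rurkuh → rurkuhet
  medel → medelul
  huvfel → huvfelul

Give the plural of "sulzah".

sulzahet

gemur and gemruh both have last vowel 'u' yet inflect differently (gemuovi, gemruhet), so the last vowel is not what conditions the rule; the final letter is.
"sulzah" ends in -h. The stems ending in -h (gemruh → gemruhet, bipeh → bipehet, rurkuh → rurkuhet) add -et.
The other patterns: stems ending in -r drop the final letter and add -ovi; stems ending in -l add -ul.
So sulzah → sulzahet.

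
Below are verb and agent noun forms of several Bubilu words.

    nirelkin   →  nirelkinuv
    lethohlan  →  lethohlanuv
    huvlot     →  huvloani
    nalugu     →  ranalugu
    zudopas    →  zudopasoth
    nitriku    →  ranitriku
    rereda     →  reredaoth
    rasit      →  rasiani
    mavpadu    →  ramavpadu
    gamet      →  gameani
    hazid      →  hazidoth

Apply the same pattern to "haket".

hakeani

rasit and nirelkin both have last vowel 'i' yet inflect differently (rasiani, nirelkinuv), so the last vowel is not what conditions the rule; the final letter is.
"haket" ends in -t. The stems ending in -t (gamet → gameani, huvlot → huvloani, rasit → rasiani) drop the final letter and add -ani.
The other patterns: stems ending in -u add the prefix ra-; stems ending in -n add -uv; stems ending in -a, -d or -s add -oth.
So haket → hakeani.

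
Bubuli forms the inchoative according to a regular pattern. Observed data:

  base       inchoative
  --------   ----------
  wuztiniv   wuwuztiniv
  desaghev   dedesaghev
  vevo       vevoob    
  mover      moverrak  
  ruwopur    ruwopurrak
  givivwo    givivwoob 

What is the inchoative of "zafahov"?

zazafahov

"zafahov" ends in -v. The stems ending in -v (wuztiniv → wuwuztiniv, desaghev → dedesaghev) repeat the first consonant+vowel as a prefix.
The other patterns: stems ending in -o add -ob; stems ending in -r double the final consonant and add -ak.
So zafahov → zazafahov.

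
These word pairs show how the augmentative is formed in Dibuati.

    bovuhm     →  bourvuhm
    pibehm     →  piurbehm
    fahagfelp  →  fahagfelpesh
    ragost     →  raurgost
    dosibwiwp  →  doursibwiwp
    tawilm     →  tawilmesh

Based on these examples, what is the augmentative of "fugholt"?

fugholtesh

"fugholt" has second-to-last letter 'l'. The stems whose second-to-last letter is 'l' (fahagfelp → fahagfelpesh, tawilm → tawilmesh) add -esh.
The other pattern: stems whose second-to-last letter is 'h', 's' or 'w' insert -ur- after the first vowel.
So fugholt → fugholtesh.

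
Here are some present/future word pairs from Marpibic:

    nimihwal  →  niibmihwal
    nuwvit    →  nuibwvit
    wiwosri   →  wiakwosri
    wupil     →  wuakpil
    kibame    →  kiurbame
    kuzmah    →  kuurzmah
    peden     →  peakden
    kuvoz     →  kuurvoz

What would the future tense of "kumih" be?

nimihwal and wupil both end in -l yet inflect differently (niibmihwal, wuakpil), so the final letter is not what conditions the rule; the first letter is.
"kumih" begins with k-. The stems beginning with k- (kuzmah → kuurzmah, kibame → kiurbame, kuvoz → kuurvoz) insert -ur- after the first vowel.
So kumih → kuurmih.

kuurmih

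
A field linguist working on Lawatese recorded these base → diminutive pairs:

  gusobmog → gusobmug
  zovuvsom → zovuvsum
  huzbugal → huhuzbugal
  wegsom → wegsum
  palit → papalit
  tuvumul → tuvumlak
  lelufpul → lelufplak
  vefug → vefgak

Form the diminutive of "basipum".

basipmak

gusobmog and vefug both end in -g yet inflect differently (gusobmug, vefgak), so the final letter is not what conditions the rule; the last vowel is.
"basipum" has last vowel 'u'. The stems whose last vowel is 'u' (vefug → vefgak, tuvumul → tuvumlak, lelufpul → lelufplak) delete the last vowel and add -ak.
So basipum → basipmak.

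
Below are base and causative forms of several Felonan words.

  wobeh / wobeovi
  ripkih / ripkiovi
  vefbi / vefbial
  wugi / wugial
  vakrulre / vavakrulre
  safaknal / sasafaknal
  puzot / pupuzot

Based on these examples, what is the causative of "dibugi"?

"dibugi" ends in -i. The stems ending in -i (vefbi → vefbial, wugi → wugial) add -al.
So dibugi → dibugial.

dibugial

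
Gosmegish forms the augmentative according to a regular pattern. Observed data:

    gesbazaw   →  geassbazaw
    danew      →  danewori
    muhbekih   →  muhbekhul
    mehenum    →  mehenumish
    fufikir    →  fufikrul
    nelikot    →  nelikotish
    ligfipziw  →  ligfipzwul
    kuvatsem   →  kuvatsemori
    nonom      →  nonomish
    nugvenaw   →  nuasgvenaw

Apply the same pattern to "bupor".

nugvenaw and ligfipziw both end in -w yet inflect differently (nuasgvenaw, ligfipzwul), so the final letter is not what conditions the rule; the last vowel is.
"bupor" has last vowel 'o'. The stems whose last vowel is 'o' (nelikot → nelikotish, nonom → nonomish) add -ish.
The other patterns: stems whose last vowel is 'a' insert -as- after the first vowel; stems whose last vowel is 'i' delete the last vowel and add -ul; stems whose last vowel is 'e' add -ori.
So bupor → buporish.

buporish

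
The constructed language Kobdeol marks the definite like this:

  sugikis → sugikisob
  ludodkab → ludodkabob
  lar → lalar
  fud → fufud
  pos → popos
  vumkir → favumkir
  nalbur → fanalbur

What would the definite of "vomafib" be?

vomafibob

"vomafib" has 3 vowels. The stems with 3 vowels (ludodkab → ludodkabob, sugikis → sugikisob) add -ob.
So vomafib → vomafibob.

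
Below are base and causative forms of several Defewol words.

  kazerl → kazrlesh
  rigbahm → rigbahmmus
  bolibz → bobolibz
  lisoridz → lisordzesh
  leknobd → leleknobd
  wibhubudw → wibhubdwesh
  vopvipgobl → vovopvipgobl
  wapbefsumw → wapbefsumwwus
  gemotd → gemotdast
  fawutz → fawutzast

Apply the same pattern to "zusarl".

zusrlesh

"zusarl" has second-to-last letter 'r'. The one such stem in the data (kazerl → kazrlesh) deletes the last vowel and adds -esh (as do wibhubudw, lisoridz), so the same rule applies.
The other patterns: stems whose second-to-last letter is 'b' repeat the first consonant+vowel as a prefix; stems whose second-to-last letter is 't' add -ast; stems whose second-to-last letter is 'h' or 'm' double the final consonant and add -us.
So zusarl → zusrlesh.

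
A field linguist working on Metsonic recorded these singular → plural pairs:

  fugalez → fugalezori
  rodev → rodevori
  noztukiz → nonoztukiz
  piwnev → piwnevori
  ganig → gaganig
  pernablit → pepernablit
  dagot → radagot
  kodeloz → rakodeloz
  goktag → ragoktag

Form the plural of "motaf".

ramotaf

noztukiz and fugalez both end in -z yet inflect differently (nonoztukiz, fugalezori), so the final letter is not what conditions the rule; the last vowel is.
"motaf" has last vowel 'a'. The one such stem in the data (goktag → ragoktag) adds the prefix ra-, so the same rule applies.
The other patterns: stems whose last vowel is 'i' repeat the first consonant+vowel as a prefix; stems whose last vowel is 'e' add -ori.
So motaf → ramotaf.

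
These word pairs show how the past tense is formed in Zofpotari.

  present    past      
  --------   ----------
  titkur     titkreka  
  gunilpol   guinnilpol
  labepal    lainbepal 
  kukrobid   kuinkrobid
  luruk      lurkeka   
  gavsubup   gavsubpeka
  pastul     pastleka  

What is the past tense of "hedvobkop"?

heindvobkop

pastul and gunilpol both end in -l yet inflect differently (pastleka, guinnilpol), so the final letter is not what conditions the rule; the last vowel is.
"hedvobkop" has last vowel 'o'. The one such stem in the data (gunilpol → guinnilpol) inserts -in- after the first vowel (as do kukrobid, labepal), so the same rule applies.
So hedvobkop → heindvobkop.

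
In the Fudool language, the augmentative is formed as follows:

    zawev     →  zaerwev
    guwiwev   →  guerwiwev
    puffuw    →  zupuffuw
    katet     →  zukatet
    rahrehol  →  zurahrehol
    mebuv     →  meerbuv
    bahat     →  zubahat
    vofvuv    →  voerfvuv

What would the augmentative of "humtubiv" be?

huermtubiv

vofvuv and puffuw both have last vowel 'u' yet inflect differently (voerfvuv, zupuffuw), so the last vowel is not what conditions the rule; the final letter is.
"humtubiv" ends in -v. The stems ending in -v (guwiwev → guerwiwev, zawev → zaerwev, vofvuv → voerfvuv) insert -er- after the first vowel.
The other pattern: stems ending in -l, -t or -w add the prefix zu-.
So humtubiv → huermtubiv.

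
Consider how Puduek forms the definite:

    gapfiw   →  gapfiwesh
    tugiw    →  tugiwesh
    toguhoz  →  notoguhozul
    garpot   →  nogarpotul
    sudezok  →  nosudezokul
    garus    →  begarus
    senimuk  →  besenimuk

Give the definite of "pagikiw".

sudezok and senimuk both end in -k yet inflect differently (nosudezokul, besenimuk), so the final letter is not what conditions the rule; the last vowel is.
"pagikiw" has last vowel 'i'. The stems whose last vowel is 'i' (gapfiw → gapfiwesh, tugiw → tugiwesh) add -esh.
So pagikiw → pagikiwesh.

pagikiwesh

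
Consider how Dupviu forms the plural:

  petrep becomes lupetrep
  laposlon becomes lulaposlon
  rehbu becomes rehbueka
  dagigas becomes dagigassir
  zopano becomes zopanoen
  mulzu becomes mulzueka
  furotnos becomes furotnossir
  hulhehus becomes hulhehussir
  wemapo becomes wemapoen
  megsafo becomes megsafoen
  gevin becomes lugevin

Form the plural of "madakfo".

furotnos and megsafo both have last vowel 'o' yet inflect differently (furotnossir, megsafoen), so the last vowel is not what conditions the rule; the final letter is.
"madakfo" ends in -o. The stems ending in -o (megsafo → megsafoen, wemapo → wemapoen, zopano → zopanoen) add -en.
The other patterns: stems ending in -s double the final consonant and add -ir; stems ending in -n or -p add the prefix lu-; stems ending in -u add -eka.
So madakfo → madakfoen.

madakfoen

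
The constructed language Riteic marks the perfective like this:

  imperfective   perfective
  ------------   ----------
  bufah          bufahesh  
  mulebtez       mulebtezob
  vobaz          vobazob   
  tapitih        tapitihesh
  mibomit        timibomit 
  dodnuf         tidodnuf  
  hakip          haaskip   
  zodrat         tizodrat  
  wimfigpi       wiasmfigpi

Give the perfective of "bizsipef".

tibizsipef

tapitih and mibomit both have last vowel 'i' yet inflect differently (tapitihesh, timibomit), so the last vowel is not what conditions the rule; the final letter is.
"bizsipef" ends in -f. The one such stem in the data (dodnuf → tidodnuf) adds the prefix ti-, so the same rule applies.
The other patterns: stems ending in -h add -esh; stems ending in -z add -ob; stems ending in -i or -p insert -as- after the first vowel.
So bizsipef → tibizsipef.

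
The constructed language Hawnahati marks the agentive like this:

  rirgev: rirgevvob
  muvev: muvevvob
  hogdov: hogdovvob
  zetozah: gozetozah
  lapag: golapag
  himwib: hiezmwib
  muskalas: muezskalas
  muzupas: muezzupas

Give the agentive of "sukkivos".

suezkkivos

zetozah and muskalas both have last vowel 'a' yet inflect differently (gozetozah, muezskalas), so the last vowel is not what conditions the rule; the final letter is.
"sukkivos" ends in -s. The stems ending in -s (muskalas → muezskalas, muzupas → muezzupas) insert -ez- after the first vowel.
So sukkivos → suezkkivos.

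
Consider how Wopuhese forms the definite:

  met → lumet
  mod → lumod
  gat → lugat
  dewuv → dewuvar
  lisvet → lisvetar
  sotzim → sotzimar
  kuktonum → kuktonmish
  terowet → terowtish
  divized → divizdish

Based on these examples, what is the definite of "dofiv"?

dofivar

met and lisvet both end in -t yet inflect differently (lumet, lisvetar), so the final letter is not what conditions the rule; the number of vowels is.
"dofiv" has 2 vowels. The stems with 2 vowels (dewuv → dewuvar, lisvet → lisvetar, sotzim → sotzimar) add -ar.
The other patterns: stems with 1 vowel add the prefix lu-; stems with 3 vowels delete the last vowel and add -ish.
So dofiv → dofivar.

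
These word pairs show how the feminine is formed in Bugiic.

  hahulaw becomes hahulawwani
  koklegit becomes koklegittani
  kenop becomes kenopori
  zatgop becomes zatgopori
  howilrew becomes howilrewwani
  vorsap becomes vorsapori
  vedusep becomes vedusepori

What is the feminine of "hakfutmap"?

hakfutmapori

vorsap and hahulaw both have last vowel 'a' yet inflect differently (vorsapori, hahulawwani), so the last vowel is not what conditions the rule; the final letter is.
"hakfutmap" ends in -p. The stems ending in -p (vedusep → vedusepori, kenop → kenopori, zatgop → zatgopori) add -ori.
The other pattern: stems ending in -t or -w double the final consonant and add -ani.
So hakfutmap → hakfutmapori.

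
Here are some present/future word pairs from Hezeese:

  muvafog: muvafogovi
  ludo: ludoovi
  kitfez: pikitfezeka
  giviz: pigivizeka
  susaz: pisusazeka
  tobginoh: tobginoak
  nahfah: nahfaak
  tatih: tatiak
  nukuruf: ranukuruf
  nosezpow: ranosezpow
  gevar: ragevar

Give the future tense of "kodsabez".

pikodsabezeka

muvafog and tobginoh both have last vowel 'o' yet inflect differently (muvafogovi, tobginoak), so the last vowel is not what conditions the rule; the final letter is.
"kodsabez" ends in -z. The stems ending in -z (kitfez → pikitfezeka, giviz → pigivizeka, susaz → pisusazeka) add pi- … -eka around the stem.
So kodsabez → pikodsabezeka.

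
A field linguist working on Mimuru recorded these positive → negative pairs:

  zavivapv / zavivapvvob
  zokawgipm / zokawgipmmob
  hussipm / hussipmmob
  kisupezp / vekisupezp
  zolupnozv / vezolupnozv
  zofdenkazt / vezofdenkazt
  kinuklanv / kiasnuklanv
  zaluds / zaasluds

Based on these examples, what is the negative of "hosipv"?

hosipvvob

zavivapv and zolupnozv both end in -v yet inflect differently (zavivapvvob, vezolupnozv), so the final letter is not what conditions the rule; the second-to-last letter is.
"hosipv" has second-to-last letter 'p'. The stems whose second-to-last letter is 'p' (zavivapv → zavivapvvob, zokawgipm → zokawgipmmob, hussipm → hussipmmob) double the final consonant and add -ob.
So hosipv → hosipvvob.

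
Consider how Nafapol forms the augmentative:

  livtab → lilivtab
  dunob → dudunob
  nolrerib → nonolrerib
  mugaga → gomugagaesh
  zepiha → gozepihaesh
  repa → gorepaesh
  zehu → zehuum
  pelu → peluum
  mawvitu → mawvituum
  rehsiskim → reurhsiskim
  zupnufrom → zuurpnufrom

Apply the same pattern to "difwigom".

livtab and mugaga both have last vowel 'a' yet inflect differently (lilivtab, gomugagaesh), so the last vowel is not what conditions the rule; the final letter is.
"difwigom" ends in -m. The stems ending in -m (rehsiskim → reurhsiskim, zupnufrom → zuurpnufrom) insert -ur- after the first vowel.
The other patterns: stems ending in -b repeat the first consonant+vowel as a prefix; stems ending in -a add go- … -esh around the stem; stems ending in -u add -um.
So difwigom → diurfwigom.

diurfwigom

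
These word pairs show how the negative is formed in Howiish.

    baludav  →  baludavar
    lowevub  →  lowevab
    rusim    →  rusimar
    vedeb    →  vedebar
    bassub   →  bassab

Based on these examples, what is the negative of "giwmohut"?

giwmohat

lowevub and vedeb both end in -b yet inflect differently (lowevab, vedebar), so the final letter is not what conditions the rule; the last vowel is.
"giwmohut" has last vowel 'u'. The stems whose last vowel is 'u' (lowevub → lowevab, bassub → bassab) change the last vowel to 'a'.
So giwmohut → giwmohat.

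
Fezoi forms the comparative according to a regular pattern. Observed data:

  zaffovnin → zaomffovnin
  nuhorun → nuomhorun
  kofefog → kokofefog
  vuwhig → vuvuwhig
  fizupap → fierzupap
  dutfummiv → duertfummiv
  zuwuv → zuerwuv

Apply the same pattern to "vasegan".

zaffovnin and vuwhig both have last vowel 'i' yet inflect differently (zaomffovnin, vuvuwhig), so the last vowel is not what conditions the rule; the final letter is.
"vasegan" ends in -n. The stems ending in -n (zaffovnin → zaomffovnin, nuhorun → nuomhorun) insert -om- after the first vowel.
The other patterns: stems ending in -g repeat the first consonant+vowel as a prefix; stems ending in -p or -v insert -er- after the first vowel.
So vasegan → vaomsegan.

vaomsegan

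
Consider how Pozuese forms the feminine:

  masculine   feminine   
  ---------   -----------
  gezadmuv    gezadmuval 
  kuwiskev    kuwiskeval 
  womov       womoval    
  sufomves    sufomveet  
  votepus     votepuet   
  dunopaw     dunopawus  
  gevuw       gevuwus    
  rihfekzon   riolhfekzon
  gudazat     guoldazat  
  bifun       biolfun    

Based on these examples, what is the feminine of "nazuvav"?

nazuvaval

"nazuvav" ends in -v. The stems ending in -v (gezadmuv → gezadmuval, kuwiskev → kuwiskeval, womov → womoval) add -al.
The other patterns: stems ending in -s drop the final letter and add -et; stems ending in -w add -us; stems ending in -n or -t insert -ol- after the first vowel.
So nazuvav → nazuvaval.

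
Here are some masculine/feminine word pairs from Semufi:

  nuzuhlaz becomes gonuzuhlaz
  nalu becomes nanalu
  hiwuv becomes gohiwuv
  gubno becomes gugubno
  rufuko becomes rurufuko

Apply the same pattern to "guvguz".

goguvguz

nalu and hiwuv both have last vowel 'u' yet inflect differently (nanalu, gohiwuv), so the last vowel is not what conditions the rule; whether the stem ends in a vowel or a consonant is.
"guvguz" ends in a consonant. The stems ending in a consonant (hiwuv → gohiwuv, nuzuhlaz → gonuzuhlaz) add the prefix go-.
So guvguz → goguvguz.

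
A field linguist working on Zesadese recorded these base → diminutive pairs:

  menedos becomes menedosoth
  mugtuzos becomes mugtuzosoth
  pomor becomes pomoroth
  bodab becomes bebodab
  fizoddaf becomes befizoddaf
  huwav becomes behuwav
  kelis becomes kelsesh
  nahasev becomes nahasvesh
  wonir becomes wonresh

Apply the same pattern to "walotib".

walotbesh

menedos and kelis both end in -s yet inflect differently (menedosoth, kelsesh), so the final letter is not what conditions the rule; the last vowel is.
"walotib" has last vowel 'i'. The stems whose last vowel is 'i' (kelis → kelsesh, wonir → wonresh) delete the last vowel and add -esh.
The other patterns: stems whose last vowel is 'o' add -oth; stems whose last vowel is 'a' add the prefix be-.
So walotib → walotbesh.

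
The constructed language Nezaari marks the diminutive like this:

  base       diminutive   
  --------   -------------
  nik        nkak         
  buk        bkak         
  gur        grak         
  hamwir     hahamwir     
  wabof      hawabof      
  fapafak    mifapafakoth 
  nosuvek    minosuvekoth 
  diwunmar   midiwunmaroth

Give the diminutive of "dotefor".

midoteforoth

"dotefor" has 3 vowels. The stems with 3 vowels (fapafak → mifapafakoth, nosuvek → minosuvekoth, diwunmar → midiwunmaroth) add mi- … -oth around the stem.
So dotefor → midoteforoth.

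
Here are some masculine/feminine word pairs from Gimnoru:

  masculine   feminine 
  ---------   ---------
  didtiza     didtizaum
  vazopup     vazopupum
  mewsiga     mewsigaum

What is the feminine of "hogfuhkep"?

hogfuhkepum

Every pair shown (didtiza → didtizaum, vazopup → vazopupum, mewsiga → mewsigaum) follows the same rule: add -um.
So hogfuhkep → hogfuhkepum.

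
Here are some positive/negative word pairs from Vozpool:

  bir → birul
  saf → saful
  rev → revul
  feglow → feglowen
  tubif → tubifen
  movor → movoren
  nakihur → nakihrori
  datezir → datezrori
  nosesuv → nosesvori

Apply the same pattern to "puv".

puvul

"puv" has 1 vowel. The stems with 1 vowel (bir → birul, saf → saful, rev → revul) add -ul.
So puv → puvul.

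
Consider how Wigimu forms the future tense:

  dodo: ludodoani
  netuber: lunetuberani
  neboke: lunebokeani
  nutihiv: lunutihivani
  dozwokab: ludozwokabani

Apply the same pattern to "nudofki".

lunudofkiani

Every pair shown (dodo → ludodoani, netuber → lunetuberani, neboke → lunebokeani, …) follows the same rule: add lu- … -ani around the stem.
So nudofki → lunudofkiani.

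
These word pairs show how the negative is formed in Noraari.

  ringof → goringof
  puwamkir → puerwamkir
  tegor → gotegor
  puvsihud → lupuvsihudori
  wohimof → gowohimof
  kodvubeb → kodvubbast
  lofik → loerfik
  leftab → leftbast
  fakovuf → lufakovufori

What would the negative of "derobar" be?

fakovuf and ringof both end in -f yet inflect differently (lufakovufori, goringof), so the final letter is not what conditions the rule; the last vowel is.
"derobar" has last vowel 'a'. The one such stem in the data (leftab → leftbast) deletes the last vowel and adds -ast (as does kodvubeb), so the same rule applies.
The other patterns: stems whose last vowel is 'u' add lu- … -ori around the stem; stems whose last vowel is 'o' add the prefix go-; stems whose last vowel is 'i' insert -er- after the first vowel.
So derobar → derobrast.

derobrast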